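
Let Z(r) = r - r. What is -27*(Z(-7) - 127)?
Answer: 3429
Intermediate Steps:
Z(r) = 0
-27*(Z(-7) - 127) = -27*(0 - 127) = -27*(-127) = 3429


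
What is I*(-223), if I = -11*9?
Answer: 22077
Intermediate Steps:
I = -99
I*(-223) = -99*(-223) = 22077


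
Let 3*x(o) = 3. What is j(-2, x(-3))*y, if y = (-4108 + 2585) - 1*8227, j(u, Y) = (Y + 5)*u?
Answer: 117000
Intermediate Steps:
x(o) = 1 (x(o) = (1/3)*3 = 1)
j(u, Y) = u*(5 + Y) (j(u, Y) = (5 + Y)*u = u*(5 + Y))
y = -9750 (y = -1523 - 8227 = -9750)
j(-2, x(-3))*y = -2*(5 + 1)*(-9750) = -2*6*(-9750) = -12*(-9750) = 117000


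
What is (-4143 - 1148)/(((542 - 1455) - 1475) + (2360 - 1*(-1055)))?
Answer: -407/79 ≈ -5.1519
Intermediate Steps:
(-4143 - 1148)/(((542 - 1455) - 1475) + (2360 - 1*(-1055))) = -5291/((-913 - 1475) + (2360 + 1055)) = -5291/(-2388 + 3415) = -5291/1027 = -5291*1/1027 = -407/79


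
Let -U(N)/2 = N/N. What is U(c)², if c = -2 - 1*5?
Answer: 4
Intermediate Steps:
c = -7 (c = -2 - 5 = -7)
U(N) = -2 (U(N) = -2*N/N = -2*1 = -2)
U(c)² = (-2)² = 4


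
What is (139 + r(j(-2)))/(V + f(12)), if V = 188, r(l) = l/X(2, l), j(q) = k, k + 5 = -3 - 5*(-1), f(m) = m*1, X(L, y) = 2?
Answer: 11/16 ≈ 0.68750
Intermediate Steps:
f(m) = m
k = -3 (k = -5 + (-3 - 5*(-1)) = -5 + (-3 + 5) = -5 + 2 = -3)
j(q) = -3
r(l) = l/2
(139 + r(j(-2)))/(V + f(12)) = (139 + (1/2)*(-3))/(188 + 12) = (139 - 3/2)/200 = (275/2)*(1/200) = 11/16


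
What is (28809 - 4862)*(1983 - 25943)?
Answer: -573770120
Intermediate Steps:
(28809 - 4862)*(1983 - 25943) = 23947*(-23960) = -573770120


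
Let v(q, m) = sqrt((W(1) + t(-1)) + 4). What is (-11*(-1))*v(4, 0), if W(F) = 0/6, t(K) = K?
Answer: 11*sqrt(3) ≈ 19.053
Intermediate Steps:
W(F) = 0 (W(F) = 0*(1/6) = 0)
v(q, m) = sqrt(3) (v(q, m) = sqrt((0 - 1) + 4) = sqrt(-1 + 4) = sqrt(3))
(-11*(-1))*v(4, 0) = (-11*(-1))*sqrt(3) = 11*sqrt(3)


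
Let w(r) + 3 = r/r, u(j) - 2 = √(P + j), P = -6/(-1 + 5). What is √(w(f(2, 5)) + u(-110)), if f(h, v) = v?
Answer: 2^(¾)*223^(¼)*√I/2 ≈ 2.2978 + 2.2978*I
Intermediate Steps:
P = -3/2 (P = -6/4 = -6*¼ = -3/2 ≈ -1.5000)
u(j) = 2 + √(-3/2 + j)
w(r) = -2 (w(r) = -3 + r/r = -3 + 1 = -2)
√(w(f(2, 5)) + u(-110)) = √(-2 + (2 + √(-6 + 4*(-110))/2)) = √(-2 + (2 + √(-6 - 440)/2)) = √(-2 + (2 + √(-446)/2)) = √(-2 + (2 + (I*√446)/2)) = √(-2 + (2 + I*√446/2)) = √(I*√446/2) = 2^(¾)*223^(¼)*√I/2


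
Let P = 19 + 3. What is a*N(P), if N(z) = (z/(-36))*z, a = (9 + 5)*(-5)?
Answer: 8470/9 ≈ 941.11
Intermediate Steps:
a = -70 (a = 14*(-5) = -70)
P = 22
N(z) = -z**2/36 (N(z) = (z*(-1/36))*z = (-z/36)*z = -z**2/36)
a*N(P) = -(-35)*22**2/18 = -(-35)*484/18 = -70*(-121/9) = 8470/9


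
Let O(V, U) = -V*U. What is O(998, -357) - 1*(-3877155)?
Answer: 4233441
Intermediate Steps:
O(V, U) = -U*V
O(998, -357) - 1*(-3877155) = -1*(-357)*998 - 1*(-3877155) = 356286 + 3877155 = 4233441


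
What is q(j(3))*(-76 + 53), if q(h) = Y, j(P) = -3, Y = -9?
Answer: 207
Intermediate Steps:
q(h) = -9
q(j(3))*(-76 + 53) = -9*(-76 + 53) = -9*(-23) = 207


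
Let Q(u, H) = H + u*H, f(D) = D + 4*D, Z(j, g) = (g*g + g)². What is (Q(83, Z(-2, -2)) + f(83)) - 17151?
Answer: -16400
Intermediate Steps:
Z(j, g) = (g + g²)² (Z(j, g) = (g² + g)² = (g + g²)²)
f(D) = 5*D
Q(u, H) = H + H*u
(Q(83, Z(-2, -2)) + f(83)) - 17151 = (((-2)²*(1 - 2)²)*(1 + 83) + 5*83) - 17151 = ((4*(-1)²)*84 + 415) - 17151 = ((4*1)*84 + 415) - 17151 = (4*84 + 415) - 17151 = (336 + 415) - 17151 = 751 - 17151 = -16400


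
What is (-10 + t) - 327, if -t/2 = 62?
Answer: -461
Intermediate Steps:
t = -124 (t = -2*62 = -124)
(-10 + t) - 327 = (-10 - 124) - 327 = -134 - 327 = -461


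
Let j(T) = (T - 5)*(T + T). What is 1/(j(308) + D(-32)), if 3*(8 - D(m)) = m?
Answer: 3/560000 ≈ 5.3571e-6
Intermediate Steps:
j(T) = 2*T*(-5 + T) (j(T) = (-5 + T)*(2*T) = 2*T*(-5 + T))
D(m) = 8 - m/3
1/(j(308) + D(-32)) = 1/(2*308*(-5 + 308) + (8 - ⅓*(-32))) = 1/(2*308*303 + (8 + 32/3)) = 1/(186648 + 56/3) = 1/(560000/3) = 3/560000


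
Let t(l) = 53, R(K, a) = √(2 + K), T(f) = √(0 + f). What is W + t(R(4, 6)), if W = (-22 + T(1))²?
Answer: 494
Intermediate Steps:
T(f) = √f
W = 441 (W = (-22 + √1)² = (-22 + 1)² = (-21)² = 441)
W + t(R(4, 6)) = 441 + 53 = 494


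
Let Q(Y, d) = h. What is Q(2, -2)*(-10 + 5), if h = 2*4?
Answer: -40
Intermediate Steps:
h = 8
Q(Y, d) = 8
Q(2, -2)*(-10 + 5) = 8*(-10 + 5) = 8*(-5) = -40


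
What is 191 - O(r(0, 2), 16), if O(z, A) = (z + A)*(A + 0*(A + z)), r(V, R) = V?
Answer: -65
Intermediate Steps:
O(z, A) = A*(A + z) (O(z, A) = (A + z)*(A + 0) = (A + z)*A = A*(A + z))
191 - O(r(0, 2), 16) = 191 - 16*(16 + 0) = 191 - 16*16 = 191 - 1*256 = 191 - 256 = -65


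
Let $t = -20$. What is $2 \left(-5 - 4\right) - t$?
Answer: $2$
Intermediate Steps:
$2 \left(-5 - 4\right) - t = 2 \left(-5 - 4\right) - -20 = 2 \left(-9\right) + 20 = -18 + 20 = 2$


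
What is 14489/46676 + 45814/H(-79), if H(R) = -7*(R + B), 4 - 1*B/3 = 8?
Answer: 306806251/4247516 ≈ 72.232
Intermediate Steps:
B = -12 (B = 12 - 3*8 = 12 - 24 = -12)
H(R) = 84 - 7*R (H(R) = -7*(R - 12) = -7*(-12 + R) = 84 - 7*R)
14489/46676 + 45814/H(-79) = 14489/46676 + 45814/(84 - 7*(-79)) = 14489*(1/46676) + 45814/(84 + 553) = 14489/46676 + 45814/637 = 306806251/4247516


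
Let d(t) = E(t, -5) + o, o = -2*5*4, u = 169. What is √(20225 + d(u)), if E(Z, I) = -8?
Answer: √20177 ≈ 142.05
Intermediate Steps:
o = -40 (o = -10*4 = -40)
d(t) = -48 (d(t) = -8 - 40 = -48)
√(20225 + d(u)) = √(20225 - 48) = √20177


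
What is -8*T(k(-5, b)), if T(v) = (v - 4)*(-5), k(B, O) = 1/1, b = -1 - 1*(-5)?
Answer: -120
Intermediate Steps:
b = 4 (b = -1 + 5 = 4)
k(B, O) = 1
T(v) = 20 - 5*v (T(v) = (-4 + v)*(-5) = 20 - 5*v)
-8*T(k(-5, b)) = -8*(20 - 5*1) = -8*(20 - 5) = -8*15 = -120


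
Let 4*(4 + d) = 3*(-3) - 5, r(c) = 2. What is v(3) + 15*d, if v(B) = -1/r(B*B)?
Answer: -113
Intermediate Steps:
v(B) = -1/2
d = -15/2 (d = -4 + (3*(-3) - 5)/4 = -4 + (-9 - 5)/4 = -4 + (1/4)*(-14) = -4 - 7/2 = -15/2 ≈ -7.5000)
v(3) + 15*d = -1/2 + 15*(-15/2) = -1/2 - 225/2 = -113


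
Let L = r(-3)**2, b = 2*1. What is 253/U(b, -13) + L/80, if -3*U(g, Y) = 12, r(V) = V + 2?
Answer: -5059/80 ≈ -63.237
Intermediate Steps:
b = 2
r(V) = 2 + V
U(g, Y) = -4 (U(g, Y) = -1/3*12 = -4)
L = 1 (L = (2 - 3)**2 = (-1)**2 = 1)
253/U(b, -13) + L/80 = 253/(-4) + 1/80 = 253*(-1/4) + 1*(1/80) = -253/4 + 1/80 = -5059/80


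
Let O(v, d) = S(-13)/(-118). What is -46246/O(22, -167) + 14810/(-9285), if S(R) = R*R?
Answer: 10133200418/313833 ≈ 32289.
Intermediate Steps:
S(R) = R²
O(v, d) = -169/118 (O(v, d) = (-13)²/(-118) = 169*(-1/118) = -169/118)
-46246/O(22, -167) + 14810/(-9285) = -46246/(-169/118) + 14810/(-9285) = -46246*(-118/169) + 14810*(-1/9285) = 5457028/169 - 2962/1857 = 10133200418/313833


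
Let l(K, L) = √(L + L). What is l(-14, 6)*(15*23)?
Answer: 690*√3 ≈ 1195.1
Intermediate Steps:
l(K, L) = √2*√L (l(K, L) = √(2*L) = √2*√L)
l(-14, 6)*(15*23) = (√2*√6)*(15*23) = (2*√3)*345 = 690*√3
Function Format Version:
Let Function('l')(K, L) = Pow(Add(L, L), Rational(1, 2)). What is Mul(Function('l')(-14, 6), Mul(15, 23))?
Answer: Mul(690, Pow(3, Rational(1, 2))) ≈ 1195.1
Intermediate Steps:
Function('l')(K, L) = Mul(Pow(2, Rational(1, 2)), Pow(L, Rational(1, 2))) (Function('l')(K, L) = Pow(Mul(2, L), Rational(1, 2)) = Mul(Pow(2, Rational(1, 2)), Pow(L, Rational(1, 2))))
Mul(Function('l')(-14, 6), Mul(15, 23)) = Mul(Mul(Pow(2, Rational(1, 2)), Pow(6, Rational(1, 2))), Mul(15, 23)) = Mul(Mul(2, Pow(3, Rational(1, 2))), 345) = Mul(690, Pow(3, Rational(1, 2)))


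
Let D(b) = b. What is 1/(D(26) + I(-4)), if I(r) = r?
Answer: 1/22 ≈ 0.045455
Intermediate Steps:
1/(D(26) + I(-4)) = 1/(26 - 4) = 1/22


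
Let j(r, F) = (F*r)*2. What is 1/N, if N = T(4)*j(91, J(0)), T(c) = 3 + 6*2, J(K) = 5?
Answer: 1/13650 ≈ 7.3260e-5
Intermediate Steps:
j(r, F) = 2*F*r
T(c) = 15 (T(c) = 3 + 12 = 15)
N = 13650 (N = 15*(2*5*91) = 15*910 = 13650)
1/N = 1/13650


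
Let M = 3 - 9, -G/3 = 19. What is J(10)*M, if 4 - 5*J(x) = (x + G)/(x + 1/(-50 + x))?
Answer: -6952/665 ≈ -10.454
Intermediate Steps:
G = -57 (G = -3*19 = -57)
M = -6
J(x) = ⅘ - (-57 + x)/(5*(x + 1/(-50 + x))) (J(x) = ⅘ - (x - 57)/(5*(x + 1/(-50 + x))) = ⅘ - (-57 + x)/(5*(x + 1/(-50 + x))))
J(10)*M = ((-2846 - 93*10 + 3*10²)/(5*(1 + 10² - 50*10)))*(-6) = ((-2846 - 930 + 3*100)/(5*(1 + 100 - 500)))*(-6) = ((⅕)*(-2846 - 930 + 300)/(-399))*(-6) = ((⅕)*(-1/399)*(-3476))*(-6) = (3476/1995)*(-6) = -6952/665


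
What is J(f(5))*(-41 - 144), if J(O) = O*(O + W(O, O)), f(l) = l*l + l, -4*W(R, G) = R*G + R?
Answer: 1123875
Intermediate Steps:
W(R, G) = -R/4 - G*R/4 (W(R, G) = -(R*G + R)/4 = -(G*R + R)/4 = -(R + G*R)/4 = -R/4 - G*R/4)
f(l) = l + l² (f(l) = l² + l = l + l²)
J(O) = O*(O - O*(1 + O)/4)
J(f(5))*(-41 - 144) = ((5*(1 + 5))²*(3 - 5*(1 + 5))/4)*(-41 - 144) = ((5*6)²*(3 - 5*6)/4)*(-185) = ((¼)*30²*(3 - 1*30))*(-185) = ((¼)*900*(3 - 30))*(-185) = ((¼)*900*(-27))*(-185) = -6075*(-185) = 1123875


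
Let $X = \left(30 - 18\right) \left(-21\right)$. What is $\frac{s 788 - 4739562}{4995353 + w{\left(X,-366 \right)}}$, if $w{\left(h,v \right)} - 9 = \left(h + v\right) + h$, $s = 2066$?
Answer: $- \frac{81883}{131434} \approx -0.623$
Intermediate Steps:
$X = -252$ ($X = \left(30 - 18\right) \left(-21\right) = 12 \left(-21\right) = -252$)
$w{\left(h,v \right)} = 9 + v + 2 h$ ($w{\left(h,v \right)} = 9 + \left(\left(h + v\right) + h\right) = 9 + \left(v + 2 h\right) = 9 + v + 2 h$)
$\frac{s 788 - 4739562}{4995353 + w{\left(X,-366 \right)}} = \frac{2066 \cdot 788 - 4739562}{4995353 + \left(9 - 366 + 2 \left(-252\right)\right)} = \frac{1628008 - 4739562}{4995353 - 861} = - \frac{3111554}{4995353 - 861} = - \frac{3111554}{4994492} = \left(-3111554\right) \frac{1}{4994492} = - \frac{81883}{131434}$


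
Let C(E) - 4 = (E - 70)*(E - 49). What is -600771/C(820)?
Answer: -600771/578254 ≈ -1.0389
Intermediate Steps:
C(E) = 4 + (-70 + E)*(-49 + E) (C(E) = 4 + (E - 70)*(E - 49) = 4 + (-70 + E)*(-49 + E))
-600771/C(820) = -600771/(3434 + 820² - 119*820) = -600771/(3434 + 672400 - 97580) = -600771/578254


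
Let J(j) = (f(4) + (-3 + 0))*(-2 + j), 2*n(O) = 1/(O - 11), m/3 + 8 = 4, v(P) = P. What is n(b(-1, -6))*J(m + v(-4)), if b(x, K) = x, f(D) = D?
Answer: ¾ ≈ 0.75000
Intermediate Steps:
m = -12 (m = -24 + 3*4 = -24 + 12 = -12)
n(O) = 1/(2*(-11 + O)) (n(O) = 1/(2*(O - 11)) = 1/(2*(-11 + O)))
J(j) = -2 + j (J(j) = (4 + (-3 + 0))*(-2 + j) = (4 - 3)*(-2 + j) = 1*(-2 + j) = -2 + j)
n(b(-1, -6))*J(m + v(-4)) = (1/(2*(-11 - 1)))*(-2 + (-12 - 4)) = ((½)/(-12))*(-2 - 16) = ((½)*(-1/12))*(-18) = -1/24*(-18) = ¾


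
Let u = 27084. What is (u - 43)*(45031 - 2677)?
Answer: 1145294514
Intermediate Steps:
(u - 43)*(45031 - 2677) = (27084 - 43)*(45031 - 2677) = 27041*42354 = 1145294514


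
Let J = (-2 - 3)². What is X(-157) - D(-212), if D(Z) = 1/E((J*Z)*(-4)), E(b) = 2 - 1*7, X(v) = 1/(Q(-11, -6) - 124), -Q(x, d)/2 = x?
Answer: 97/510 ≈ 0.19020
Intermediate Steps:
J = 25 (J = (-5)² = 25)
Q(x, d) = -2*x
X(v) = -1/102 (X(v) = 1/(-2*(-11) - 124) = 1/(22 - 124) = 1/(-102) = -1/102)
E(b) = -5 (E(b) = 2 - 7 = -5)
D(Z) = -⅕ (D(Z) = 1/(-5) = -⅕)
X(-157) - D(-212) = -1/102 - 1*(-⅕) = -1/102 + ⅕ = 97/510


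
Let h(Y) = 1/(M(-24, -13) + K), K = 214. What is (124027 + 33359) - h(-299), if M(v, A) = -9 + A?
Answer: 30218111/192 ≈ 1.5739e+5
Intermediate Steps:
h(Y) = 1/192 (h(Y) = 1/((-9 - 13) + 214) = 1/(-22 + 214) = 1/192)
(124027 + 33359) - h(-299) = (124027 + 33359) - 1*1/192 = 157386 - 1/192 = 30218111/192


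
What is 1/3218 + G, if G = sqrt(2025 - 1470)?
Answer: 1/3218 + sqrt(555) ≈ 23.559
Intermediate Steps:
G = sqrt(555) ≈ 23.558
1/3218 + G = 1/3218 + sqrt(555)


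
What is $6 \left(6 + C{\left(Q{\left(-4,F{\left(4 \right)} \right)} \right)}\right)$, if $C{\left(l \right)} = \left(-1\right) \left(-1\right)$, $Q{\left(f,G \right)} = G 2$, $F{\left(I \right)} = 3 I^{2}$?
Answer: $42$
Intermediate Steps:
$Q{\left(f,G \right)} = 2 G$
$C{\left(l \right)} = 1$
$6 \left(6 + C{\left(Q{\left(-4,F{\left(4 \right)} \right)} \right)}\right) = 6 \left(6 + 1\right) = 6 \cdot 7 = 42$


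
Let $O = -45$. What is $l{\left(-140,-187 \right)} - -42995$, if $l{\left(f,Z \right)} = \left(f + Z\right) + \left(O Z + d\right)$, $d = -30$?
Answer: $51053$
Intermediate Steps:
$l{\left(f,Z \right)} = -30 + f - 44 Z$ ($l{\left(f,Z \right)} = \left(f + Z\right) - \left(30 + 45 Z\right) = \left(Z + f\right) - \left(30 + 45 Z\right) = -30 + f - 44 Z$)
$l{\left(-140,-187 \right)} - -42995 = \left(-30 - 140 - -8228\right) - -42995 = \left(-30 - 140 + 8228\right) + 42995 = 8058 + 42995 = 51053$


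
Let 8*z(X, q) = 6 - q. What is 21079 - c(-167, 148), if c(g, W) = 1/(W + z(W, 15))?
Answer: 24767817/1175 ≈ 21079.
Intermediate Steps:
z(X, q) = 3/4 - q/8 (z(X, q) = (6 - q)/8 = 3/4 - q/8)
c(g, W) = 1/(-9/8 + W) (c(g, W) = 1/(W + (3/4 - 1/8*15)) = 1/(W + (3/4 - 15/8)) = 1/(W - 9/8) = 1/(-9/8 + W))
21079 - c(-167, 148) = 21079 - 8/(-9 + 8*148) = 21079 - 8/(-9 + 1184) = 21079 - 8/1175 = 24767817/1175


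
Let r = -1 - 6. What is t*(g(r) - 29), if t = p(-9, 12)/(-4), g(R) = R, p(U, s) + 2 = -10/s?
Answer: -51/2 ≈ -25.500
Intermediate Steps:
p(U, s) = -2 - 10/s
r = -7
t = 17/24 (t = (-2 - 10/12)/(-4) = (-2 - 10*1/12)*(-¼) = (-2 - ⅚)*(-¼) = -17/6*(-¼) = 17/24 ≈ 0.70833)
t*(g(r) - 29) = 17*(-7 - 29)/24 = (17/24)*(-36) = -51/2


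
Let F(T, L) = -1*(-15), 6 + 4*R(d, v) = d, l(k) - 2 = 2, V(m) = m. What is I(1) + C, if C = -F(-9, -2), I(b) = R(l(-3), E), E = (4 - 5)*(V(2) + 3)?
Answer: -31/2 ≈ -15.500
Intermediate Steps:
l(k) = 4 (l(k) = 2 + 2 = 4)
E = -5 (E = (4 - 5)*(2 + 3) = -1*5 = -5)
R(d, v) = -3/2 + d/4
I(b) = -½ (I(b) = -3/2 + (¼)*4 = -3/2 + 1 = -½)
F(T, L) = 15
C = -15 (C = -1*15 = -15)
I(1) + C = -½ - 15 = -31/2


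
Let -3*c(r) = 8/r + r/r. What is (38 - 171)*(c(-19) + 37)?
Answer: -14686/3 ≈ -4895.3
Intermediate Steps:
c(r) = -⅓ - 8/(3*r) (c(r) = -(8/r + r/r)/3 = -(8/r + 1)/3 = -(1 + 8/r)/3 = -⅓ - 8/(3*r))
(38 - 171)*(c(-19) + 37) = (38 - 171)*((⅓)*(-8 - 1*(-19))/(-19) + 37) = -133*((⅓)*(-1/19)*(-8 + 19) + 37) = -133*((⅓)*(-1/19)*11 + 37) = -133*(-11/57 + 37) = -133*2098/57 = -14686/3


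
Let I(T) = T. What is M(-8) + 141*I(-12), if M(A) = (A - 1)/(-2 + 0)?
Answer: -3375/2 ≈ -1687.5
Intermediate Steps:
M(A) = ½ - A/2 (M(A) = (-1 + A)/(-2) = (-1 + A)*(-½) = ½ - A/2)
M(-8) + 141*I(-12) = (½ - ½*(-8)) + 141*(-12) = (½ + 4) - 1692 = 9/2 - 1692 = -3375/2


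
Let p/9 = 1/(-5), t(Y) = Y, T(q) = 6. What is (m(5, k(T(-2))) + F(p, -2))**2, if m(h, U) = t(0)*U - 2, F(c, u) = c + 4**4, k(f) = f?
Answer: 1590121/25 ≈ 63605.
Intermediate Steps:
p = -9/5 (p = 9/(-5) = 9*(-1/5) = -9/5 ≈ -1.8000)
F(c, u) = 256 + c (F(c, u) = c + 256 = 256 + c)
m(h, U) = -2 (m(h, U) = 0*U - 2 = 0 - 2 = -2)
(m(5, k(T(-2))) + F(p, -2))**2 = (-2 + (256 - 9/5))**2 = (-2 + 1271/5)**2 = (1261/5)**2 = 1590121/25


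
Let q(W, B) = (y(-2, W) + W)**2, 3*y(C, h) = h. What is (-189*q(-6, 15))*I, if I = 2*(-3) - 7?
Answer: 157248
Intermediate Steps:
I = -13 (I = -6 - 7 = -13)
y(C, h) = h/3
q(W, B) = 16*W**2/9 (q(W, B) = (W/3 + W)**2 = (4*W/3)**2 = 16*W**2/9)
(-189*q(-6, 15))*I = -336*(-6)**2*(-13) = -336*36*(-13) = -189*64*(-13) = -12096*(-13) = 157248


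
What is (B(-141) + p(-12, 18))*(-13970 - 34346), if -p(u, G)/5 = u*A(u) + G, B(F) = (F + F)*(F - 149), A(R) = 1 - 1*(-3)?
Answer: -3958529880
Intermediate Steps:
A(R) = 4 (A(R) = 1 + 3 = 4)
B(F) = 2*F*(-149 + F) (B(F) = (2*F)*(-149 + F) = 2*F*(-149 + F))
p(u, G) = -20*u - 5*G (p(u, G) = -5*(u*4 + G) = -5*(4*u + G) = -5*(G + 4*u) = -20*u - 5*G)
(B(-141) + p(-12, 18))*(-13970 - 34346) = (2*(-141)*(-149 - 141) + (-20*(-12) - 5*18))*(-13970 - 34346) = (2*(-141)*(-290) + (240 - 90))*(-48316) = (81780 + 150)*(-48316) = 81930*(-48316) = -3958529880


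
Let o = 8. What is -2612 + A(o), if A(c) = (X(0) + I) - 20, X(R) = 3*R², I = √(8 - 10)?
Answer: -2632 + I*√2 ≈ -2632.0 + 1.4142*I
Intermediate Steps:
I = I*√2 (I = √(-2) = I*√2 ≈ 1.4142*I)
A(c) = -20 + I*√2 (A(c) = (3*0² + I*√2) - 20 = (3*0 + I*√2) - 20 = (0 + I*√2) - 20 = I*√2 - 20 = -20 + I*√2)
-2612 + A(o) = -2612 + (-20 + I*√2) = -2632 + I*√2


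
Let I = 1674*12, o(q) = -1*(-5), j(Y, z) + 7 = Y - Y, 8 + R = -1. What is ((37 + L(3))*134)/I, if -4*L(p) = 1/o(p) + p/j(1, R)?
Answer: 86899/351540 ≈ 0.24720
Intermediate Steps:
R = -9 (R = -8 - 1 = -9)
j(Y, z) = -7 (j(Y, z) = -7 + (Y - Y) = -7 + 0 = -7)
o(q) = 5
I = 20088
L(p) = -1/20 + p/28 (L(p) = -(1/5 + p/(-7))/4 = -(1*(⅕) + p*(-⅐))/4 = -(⅕ - p/7)/4 = -1/20 + p/28)
((37 + L(3))*134)/I = ((37 + (-1/20 + (1/28)*3))*134)/20088 = ((37 + (-1/20 + 3/28))*134)*(1/20088) = ((37 + 2/35)*134)*(1/20088) = ((1297/35)*134)*(1/20088) = (173798/35)*(1/20088) = 86899/351540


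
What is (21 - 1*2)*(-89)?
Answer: -1691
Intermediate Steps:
(21 - 1*2)*(-89) = (21 - 2)*(-89) = 19*(-89) = -1691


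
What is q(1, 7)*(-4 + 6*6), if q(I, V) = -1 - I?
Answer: -64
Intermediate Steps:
q(1, 7)*(-4 + 6*6) = (-1 - 1*1)*(-4 + 6*6) = (-1 - 1)*(-4 + 36) = -2*32 = -64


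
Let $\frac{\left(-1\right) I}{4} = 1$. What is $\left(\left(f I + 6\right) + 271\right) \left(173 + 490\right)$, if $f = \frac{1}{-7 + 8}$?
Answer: $180999$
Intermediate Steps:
$I = -4$ ($I = \left(-4\right) 1 = -4$)
$f = 1$ ($f = 1^{-1} = 1$)
$\left(\left(f I + 6\right) + 271\right) \left(173 + 490\right) = \left(\left(1 \left(-4\right) + 6\right) + 271\right) \left(173 + 490\right) = \left(\left(-4 + 6\right) + 271\right) 663 = \left(2 + 271\right) 663 = 273 \cdot 663 = 180999$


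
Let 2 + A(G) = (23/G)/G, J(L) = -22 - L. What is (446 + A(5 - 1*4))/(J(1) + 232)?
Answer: 467/209 ≈ 2.2345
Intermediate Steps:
A(G) = -2 + 23/G² (A(G) = -2 + (23/G)/G = -2 + 23/G²)
(446 + A(5 - 1*4))/(J(1) + 232) = (446 + (-2 + 23/(5 - 1*4)²))/((-22 - 1*1) + 232) = (446 + (-2 + 23/(5 - 4)²))/((-22 - 1) + 232) = (446 + (-2 + 23/1²))/(-23 + 232) = (446 + (-2 + 23*1))/209 = (446 + (-2 + 23))*(1/209) = (446 + 21)*(1/209) = 467*(1/209) = 467/209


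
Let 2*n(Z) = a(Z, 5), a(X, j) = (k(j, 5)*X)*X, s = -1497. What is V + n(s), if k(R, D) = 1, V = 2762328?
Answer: 7765665/2 ≈ 3.8828e+6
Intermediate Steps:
a(X, j) = X² (a(X, j) = (1*X)*X = X*X = X²)
n(Z) = Z²/2
V + n(s) = 2762328 + (½)*(-1497)² = 2762328 + (½)*2241009 = 2762328 + 2241009/2 = 7765665/2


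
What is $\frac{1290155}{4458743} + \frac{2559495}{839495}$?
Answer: $\frac{2499041817302}{748618490957} \approx 3.3382$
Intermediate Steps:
$\frac{1290155}{4458743} + \frac{2559495}{839495} = 1290155 \cdot \frac{1}{4458743} + 2559495 \cdot \frac{1}{839495} = \frac{1290155}{4458743} + \frac{511899}{167899} = \frac{2499041817302}{748618490957}$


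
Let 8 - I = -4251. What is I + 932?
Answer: 5191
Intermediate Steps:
I = 4259 (I = 8 - 1*(-4251) = 8 + 4251 = 4259)
I + 932 = 4259 + 932 = 5191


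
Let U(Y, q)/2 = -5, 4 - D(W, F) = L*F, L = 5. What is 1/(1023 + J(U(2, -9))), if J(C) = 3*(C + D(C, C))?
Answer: 1/1155 ≈ 0.00086580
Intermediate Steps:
D(W, F) = 4 - 5*F
U(Y, q) = -10 (U(Y, q) = 2*(-5) = -10)
J(C) = 12 - 12*C (J(C) = 3*(C + (4 - 5*C)) = 3*(4 - 4*C) = 12 - 12*C)
1/(1023 + J(U(2, -9))) = 1/(1023 + (12 - 12*(-10))) = 1/(1023 + (12 + 120)) = 1/(1023 + 132) = 1/1155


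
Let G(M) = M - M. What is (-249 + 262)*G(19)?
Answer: 0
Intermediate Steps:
G(M) = 0
(-249 + 262)*G(19) = (-249 + 262)*0 = 13*0 = 0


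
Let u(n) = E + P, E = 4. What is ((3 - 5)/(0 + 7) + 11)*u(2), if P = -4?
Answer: 0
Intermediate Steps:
u(n) = 0 (u(n) = 4 - 4 = 0)
((3 - 5)/(0 + 7) + 11)*u(2) = ((3 - 5)/(0 + 7) + 11)*0 = (-2/7 + 11)*0 = (75/7)*0 = 0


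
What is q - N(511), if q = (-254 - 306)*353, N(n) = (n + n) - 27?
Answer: -198675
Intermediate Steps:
N(n) = -27 + 2*n (N(n) = 2*n - 27 = -27 + 2*n)
q = -197680 (q = -560*353 = -197680)
q - N(511) = -197680 - (-27 + 2*511) = -197680 - (-27 + 1022) = -197680 - 1*995 = -197680 - 995 = -198675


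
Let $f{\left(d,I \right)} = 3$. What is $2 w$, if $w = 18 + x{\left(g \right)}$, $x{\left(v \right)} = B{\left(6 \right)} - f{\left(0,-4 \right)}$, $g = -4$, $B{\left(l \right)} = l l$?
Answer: $102$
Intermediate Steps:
$B{\left(l \right)} = l^{2}$
$x{\left(v \right)} = 33$ ($x{\left(v \right)} = 6^{2} - 3 = 36 - 3 = 33$)
$w = 51$ ($w = 18 + 33 = 51$)
$2 w = 2 \cdot 51 = 102$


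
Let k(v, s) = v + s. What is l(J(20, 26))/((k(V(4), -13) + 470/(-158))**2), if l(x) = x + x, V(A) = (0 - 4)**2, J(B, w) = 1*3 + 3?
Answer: 18723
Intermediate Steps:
J(B, w) = 6 (J(B, w) = 3 + 3 = 6)
V(A) = 16 (V(A) = (-4)**2 = 16)
k(v, s) = s + v
l(x) = 2*x
l(J(20, 26))/((k(V(4), -13) + 470/(-158))**2) = (2*6)/(((-13 + 16) + 470/(-158))**2) = 12/((3 + 470*(-1/158))**2) = 12/((3 - 235/79)**2) = 12/((2/79)**2) = 12/(4/6241) = 12*(6241/4) = 18723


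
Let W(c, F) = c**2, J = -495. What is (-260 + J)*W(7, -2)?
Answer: -36995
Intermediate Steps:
(-260 + J)*W(7, -2) = (-260 - 495)*7**2 = -755*49 = -36995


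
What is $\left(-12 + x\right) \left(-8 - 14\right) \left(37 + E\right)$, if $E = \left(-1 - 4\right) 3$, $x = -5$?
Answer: $8228$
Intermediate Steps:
$E = -15$ ($E = \left(-5\right) 3 = -15$)
$\left(-12 + x\right) \left(-8 - 14\right) \left(37 + E\right) = \left(-12 - 5\right) \left(-8 - 14\right) \left(37 - 15\right) = \left(-17\right) \left(-22\right) 22 = 374 \cdot 22 = 8228$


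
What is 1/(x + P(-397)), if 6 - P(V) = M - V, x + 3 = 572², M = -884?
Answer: 1/327674 ≈ 3.0518e-6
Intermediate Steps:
x = 327181 (x = -3 + 572² = -3 + 327184 = 327181)
P(V) = 890 + V (P(V) = 6 - (-884 - V) = 6 + (884 + V) = 890 + V)
1/(x + P(-397)) = 1/(327181 + (890 - 397)) = 1/(327181 + 493) = 1/327674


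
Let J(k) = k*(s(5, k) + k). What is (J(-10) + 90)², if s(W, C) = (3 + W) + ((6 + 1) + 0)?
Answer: 1600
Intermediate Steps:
s(W, C) = 10 + W (s(W, C) = (3 + W) + (7 + 0) = (3 + W) + 7 = 10 + W)
J(k) = k*(15 + k) (J(k) = k*((10 + 5) + k) = k*(15 + k))
(J(-10) + 90)² = (-10*(15 - 10) + 90)² = (-10*5 + 90)² = (-50 + 90)² = 40² = 1600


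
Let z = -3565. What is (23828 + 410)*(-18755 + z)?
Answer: -540992160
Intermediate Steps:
(23828 + 410)*(-18755 + z) = (23828 + 410)*(-18755 - 3565) = 24238*(-22320) = -540992160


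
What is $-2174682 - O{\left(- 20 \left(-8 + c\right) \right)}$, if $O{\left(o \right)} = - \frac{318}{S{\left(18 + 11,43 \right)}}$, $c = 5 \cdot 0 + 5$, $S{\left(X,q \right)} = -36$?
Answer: $- \frac{13048145}{6} \approx -2.1747 \cdot 10^{6}$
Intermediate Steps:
$c = 5$ ($c = 0 + 5 = 5$)
$O{\left(o \right)} = \frac{53}{6}$ ($O{\left(o \right)} = - \frac{318}{-36} = \left(-318\right) \left(- \frac{1}{36}\right) = \frac{53}{6}$)
$-2174682 - O{\left(- 20 \left(-8 + c\right) \right)} = -2174682 - \frac{53}{6} = - \frac{13048145}{6}$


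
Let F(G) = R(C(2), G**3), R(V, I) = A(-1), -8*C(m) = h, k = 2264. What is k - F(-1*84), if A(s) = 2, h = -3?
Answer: 2262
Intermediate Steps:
C(m) = 3/8 (C(m) = -1/8*(-3) = 3/8)
R(V, I) = 2
F(G) = 2
k - F(-1*84) = 2264 - 1*2 = 2264 - 2 = 2262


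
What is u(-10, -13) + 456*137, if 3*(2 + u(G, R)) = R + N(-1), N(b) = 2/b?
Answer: 62465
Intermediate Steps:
u(G, R) = -8/3 + R/3 (u(G, R) = -2 + (R + 2/(-1))/3 = -2 + (R + 2*(-1))/3 = -2 + (R - 2)/3 = -2 + (-2 + R)/3 = -2 + (-⅔ + R/3) = -8/3 + R/3)
u(-10, -13) + 456*137 = (-8/3 + (⅓)*(-13)) + 456*137 = (-8/3 - 13/3) + 62472 = -7 + 62472 = 62465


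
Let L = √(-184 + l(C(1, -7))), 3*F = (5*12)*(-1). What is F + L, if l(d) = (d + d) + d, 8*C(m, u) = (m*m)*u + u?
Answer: -20 + I*√757/2 ≈ -20.0 + 13.757*I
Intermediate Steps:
C(m, u) = u/8 + u*m²/8 (C(m, u) = ((m*m)*u + u)/8 = (m²*u + u)/8 = (u*m² + u)/8 = (u + u*m²)/8 = u/8 + u*m²/8)
l(d) = 3*d (l(d) = 2*d + d = 3*d)
F = -20 (F = ((5*12)*(-1))/3 = (60*(-1))/3 = (⅓)*(-60) = -20)
L = I*√757/2 (L = √(-184 + 3*((⅛)*(-7)*(1 + 1²))) = √(-184 + 3*((⅛)*(-7)*(1 + 1))) = √(-184 + 3*((⅛)*(-7)*2)) = √(-184 + 3*(-7/4)) = √(-184 - 21/4) = √(-757/4) = I*√757/2 ≈ 13.757*I)
F + L = -20 + I*√757/2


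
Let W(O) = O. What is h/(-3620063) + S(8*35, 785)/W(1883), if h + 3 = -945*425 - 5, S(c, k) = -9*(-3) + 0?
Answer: 854016640/6816578629 ≈ 0.12529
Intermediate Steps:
S(c, k) = 27 (S(c, k) = 27 + 0 = 27)
h = -401633 (h = -3 + (-945*425 - 5) = -3 + (-401625 - 5) = -3 - 401630 = -401633)
h/(-3620063) + S(8*35, 785)/W(1883) = -401633/(-3620063) + 27/1883 = -401633*(-1/3620063) + 27*(1/1883) = 401633/3620063 + 27/1883 = 854016640/6816578629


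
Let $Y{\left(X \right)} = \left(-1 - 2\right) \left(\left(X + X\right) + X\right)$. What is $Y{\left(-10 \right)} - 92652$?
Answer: $-92562$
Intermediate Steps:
$Y{\left(X \right)} = - 9 X$ ($Y{\left(X \right)} = - 3 \left(2 X + X\right) = - 3 \cdot 3 X = - 9 X$)
$Y{\left(-10 \right)} - 92652 = \left(-9\right) \left(-10\right) - 92652 = 90 - 92652 = -92562$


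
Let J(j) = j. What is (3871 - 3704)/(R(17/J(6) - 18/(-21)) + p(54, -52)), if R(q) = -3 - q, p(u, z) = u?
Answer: 7014/1987 ≈ 3.5299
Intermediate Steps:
(3871 - 3704)/(R(17/J(6) - 18/(-21)) + p(54, -52)) = (3871 - 3704)/((-3 - (17/6 - 18/(-21))) + 54) = 167/((-3 - (17*(⅙) - 18*(-1/21))) + 54) = 167/((-3 - (17/6 + 6/7)) + 54) = 167/((-3 - 1*155/42) + 54) = 167/((-3 - 155/42) + 54) = 167/(-281/42 + 54) = 167/(1987/42) = 167*(42/1987) = 7014/1987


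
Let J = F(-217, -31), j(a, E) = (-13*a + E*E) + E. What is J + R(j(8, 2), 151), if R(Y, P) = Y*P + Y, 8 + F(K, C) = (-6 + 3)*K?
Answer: -14253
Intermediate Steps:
F(K, C) = -8 - 3*K (F(K, C) = -8 + (-6 + 3)*K = -8 - 3*K)
j(a, E) = E + E² - 13*a (j(a, E) = (-13*a + E²) + E = (E² - 13*a) + E = E + E² - 13*a)
R(Y, P) = Y + P*Y (R(Y, P) = P*Y + Y = Y + P*Y)
J = 643 (J = -8 - 3*(-217) = -8 + 651 = 643)
J + R(j(8, 2), 151) = 643 + (2 + 2² - 13*8)*(1 + 151) = 643 + (2 + 4 - 104)*152 = 643 - 98*152 = 643 - 14896 = -14253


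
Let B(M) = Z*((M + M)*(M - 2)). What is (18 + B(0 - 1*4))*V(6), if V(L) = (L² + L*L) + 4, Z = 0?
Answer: 1368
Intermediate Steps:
V(L) = 4 + 2*L² (V(L) = (L² + L²) + 4 = 2*L² + 4 = 4 + 2*L²)
B(M) = 0 (B(M) = 0*((M + M)*(M - 2)) = 0*((2*M)*(-2 + M)) = 0*(2*M*(-2 + M)) = 0)
(18 + B(0 - 1*4))*V(6) = (18 + 0)*(4 + 2*6²) = 18*(4 + 2*36) = 18*(4 + 72) = 18*76 = 1368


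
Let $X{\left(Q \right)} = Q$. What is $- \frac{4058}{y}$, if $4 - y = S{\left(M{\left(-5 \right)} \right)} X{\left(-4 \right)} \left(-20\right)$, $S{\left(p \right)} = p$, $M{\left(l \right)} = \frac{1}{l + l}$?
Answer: $- \frac{2029}{6} \approx -338.17$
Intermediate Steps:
$M{\left(l \right)} = \frac{1}{2 l}$
$y = 12$ ($y = 4 - \frac{1}{2 \left(-5\right)} \left(-4\right) \left(-20\right) = 4 - \frac{1}{2} \left(- \frac{1}{5}\right) \left(-4\right) \left(-20\right) = 4 - \left(- \frac{1}{10}\right) \left(-4\right) \left(-20\right) = 4 - \frac{2}{5} \left(-20\right) = 4 - -8 = 4 + 8 = 12$)
$- \frac{4058}{y} = - \frac{4058}{12} = \left(-4058\right) \frac{1}{12} = - \frac{2029}{6}$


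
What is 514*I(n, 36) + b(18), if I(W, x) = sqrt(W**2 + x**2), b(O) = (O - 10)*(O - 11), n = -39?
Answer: 56 + 1542*sqrt(313) ≈ 27337.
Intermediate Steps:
b(O) = (-11 + O)*(-10 + O) (b(O) = (-10 + O)*(-11 + O) = (-11 + O)*(-10 + O))
514*I(n, 36) + b(18) = 514*sqrt((-39)**2 + 36**2) + (110 + 18**2 - 21*18) = 514*sqrt(1521 + 1296) + (110 + 324 - 378) = 514*sqrt(2817) + 56 = 514*(3*sqrt(313)) + 56 = 1542*sqrt(313) + 56 = 56 + 1542*sqrt(313)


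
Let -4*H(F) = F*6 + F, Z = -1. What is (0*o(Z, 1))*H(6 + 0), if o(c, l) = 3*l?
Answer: 0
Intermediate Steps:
H(F) = -7*F/4 (H(F) = -(F*6 + F)/4 = -(6*F + F)/4 = -7*F/4)
(0*o(Z, 1))*H(6 + 0) = (0*(3*1))*(-7*(6 + 0)/4) = (0*3)*(-7/4*6) = 0*(-21/2) = 0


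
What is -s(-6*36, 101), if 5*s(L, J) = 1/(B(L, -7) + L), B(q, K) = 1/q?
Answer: 216/233285 ≈ 0.00092591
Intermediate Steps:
s(L, J) = 1/(5*(L + 1/L)) (s(L, J) = 1/(5*(1/L + L)) = 1/(5*(L + 1/L)))
-s(-6*36, 101) = -(-6*36)/(5*(1 + (-6*36)²)) = -(-216)/(5*(1 + (-216)²)) = -(-216)/(5*(1 + 46656)) = -(-216)/(5*46657) = -1*(-216/233285) = 216/233285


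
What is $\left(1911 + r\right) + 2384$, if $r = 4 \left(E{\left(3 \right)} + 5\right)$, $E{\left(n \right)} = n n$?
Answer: $4351$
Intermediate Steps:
$E{\left(n \right)} = n^{2}$
$r = 56$ ($r = 4 \left(3^{2} + 5\right) = 4 \left(9 + 5\right) = 4 \cdot 14 = 56$)
$\left(1911 + r\right) + 2384 = \left(1911 + 56\right) + 2384 = 1967 + 2384 = 4351$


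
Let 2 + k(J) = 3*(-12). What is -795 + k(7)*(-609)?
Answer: 22347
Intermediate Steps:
k(J) = -38 (k(J) = -2 + 3*(-12) = -2 - 36 = -38)
-795 + k(7)*(-609) = -795 - 38*(-609) = -795 + 23142 = 22347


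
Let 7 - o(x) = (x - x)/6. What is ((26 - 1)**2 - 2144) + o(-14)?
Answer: -1512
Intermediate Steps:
o(x) = 7 (o(x) = 7 - (x - x)/6 = 7 - 0/6 = 7 - 1*0 = 7 + 0 = 7)
((26 - 1)**2 - 2144) + o(-14) = ((26 - 1)**2 - 2144) + 7 = (25**2 - 2144) + 7 = (625 - 2144) + 7 = -1519 + 7 = -1512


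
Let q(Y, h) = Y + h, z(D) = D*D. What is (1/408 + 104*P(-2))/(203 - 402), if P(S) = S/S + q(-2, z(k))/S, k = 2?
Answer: -1/81192 ≈ -1.2316e-5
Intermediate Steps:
z(D) = D²
P(S) = 1 + 2/S (P(S) = S/S + (-2 + 2²)/S = 1 + (-2 + 4)/S = 1 + 2/S)
(1/408 + 104*P(-2))/(203 - 402) = (1/408 + 104*((2 - 2)/(-2)))/(203 - 402) = (1/408 + 104*(-½*0))/(-199) = (1/408 + 104*0)*(-1/199) = (1/408 + 0)*(-1/199) = (1/408)*(-1/199) = -1/81192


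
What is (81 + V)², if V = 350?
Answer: 185761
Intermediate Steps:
(81 + V)² = (81 + 350)² = 431² = 185761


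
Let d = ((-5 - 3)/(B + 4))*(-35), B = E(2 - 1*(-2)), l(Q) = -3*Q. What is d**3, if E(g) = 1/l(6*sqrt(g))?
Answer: 1024192512000/2924207 ≈ 3.5025e+5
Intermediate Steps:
E(g) = -1/(18*sqrt(g)) (E(g) = 1/(-18*sqrt(g)) = -1/(18*sqrt(g)))
B = -1/36 (B = -1/(18*sqrt(2 - 1*(-2))) = -1/(18*sqrt(2 + 2)) = -1/(18*sqrt(4)) = -1/18*1/2 = -1/36 ≈ -0.027778)
d = 10080/143 (d = ((-5 - 3)/(-1/36 + 4))*(-35) = -8/143/36*(-35) = -8*36/143*(-35) = -288/143*(-35) = 10080/143 ≈ 70.490)
d**3 = (10080/143)**3 = 1024192512000/2924207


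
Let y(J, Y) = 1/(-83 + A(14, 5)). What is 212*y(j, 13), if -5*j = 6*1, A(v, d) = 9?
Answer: -106/37 ≈ -2.8649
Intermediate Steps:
j = -6/5 ≈ -1.2000
y(J, Y) = -1/74 (y(J, Y) = 1/(-83 + 9) = 1/(-74) = -1/74)
212*y(j, 13) = 212*(-1/74) = -106/37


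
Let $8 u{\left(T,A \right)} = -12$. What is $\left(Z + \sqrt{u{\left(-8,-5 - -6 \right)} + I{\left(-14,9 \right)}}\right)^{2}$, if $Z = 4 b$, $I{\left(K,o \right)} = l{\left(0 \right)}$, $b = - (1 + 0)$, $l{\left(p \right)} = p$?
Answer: $\frac{\left(8 - i \sqrt{6}\right)^{2}}{4} \approx 14.5 - 9.798 i$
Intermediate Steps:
$b = -1$ ($b = \left(-1\right) 1 = -1$)
$I{\left(K,o \right)} = 0$
$Z = -4$ ($Z = 4 \left(-1\right) = -4$)
$u{\left(T,A \right)} = - \frac{3}{2}$ ($u{\left(T,A \right)} = \frac{1}{8} \left(-12\right) = - \frac{3}{2}$)
$\left(Z + \sqrt{u{\left(-8,-5 - -6 \right)} + I{\left(-14,9 \right)}}\right)^{2} = \left(-4 + \sqrt{- \frac{3}{2} + 0}\right)^{2} = \left(-4 + \sqrt{- \frac{3}{2}}\right)^{2} = \left(-4 + \frac{i \sqrt{6}}{2}\right)^{2}$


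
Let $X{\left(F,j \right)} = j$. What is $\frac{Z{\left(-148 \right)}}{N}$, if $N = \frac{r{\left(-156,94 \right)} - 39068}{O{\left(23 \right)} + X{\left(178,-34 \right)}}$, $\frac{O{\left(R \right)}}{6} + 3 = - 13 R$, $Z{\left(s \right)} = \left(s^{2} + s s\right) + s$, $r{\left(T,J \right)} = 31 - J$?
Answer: $\frac{80596360}{39131} \approx 2059.7$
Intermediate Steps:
$Z{\left(s \right)} = s + 2 s^{2}$ ($Z{\left(s \right)} = \left(s^{2} + s^{2}\right) + s = 2 s^{2} + s = s + 2 s^{2}$)
$O{\left(R \right)} = -18 - 78 R$ ($O{\left(R \right)} = -18 + 6 \left(- 13 R\right) = -18 - 78 R$)
$N = \frac{39131}{1846}$ ($N = \frac{\left(31 - 94\right) - 39068}{\left(-18 - 1794\right) - 34} = \frac{-63 - 39068}{-1812 - 34} = - \frac{39131}{-1846} = \left(-39131\right) \left(- \frac{1}{1846}\right) = \frac{39131}{1846} \approx 21.198$)
$\frac{Z{\left(-148 \right)}}{N} = \frac{\left(-148\right) \left(1 + 2 \left(-148\right)\right)}{\frac{39131}{1846}} = - 148 \left(1 - 296\right) \frac{1846}{39131} = \left(-148\right) \left(-295\right) \frac{1846}{39131} = 43660 \cdot \frac{1846}{39131} = \frac{80596360}{39131}$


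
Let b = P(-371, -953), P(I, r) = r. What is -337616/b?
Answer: 337616/953 ≈ 354.27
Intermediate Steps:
b = -953
-337616/b = -337616/(-953) = -337616*(-1/953) = 337616/953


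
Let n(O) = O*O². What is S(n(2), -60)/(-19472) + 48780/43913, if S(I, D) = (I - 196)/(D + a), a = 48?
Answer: 2847468569/2565221808 ≈ 1.1100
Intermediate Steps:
n(O) = O³
S(I, D) = (-196 + I)/(48 + D) (S(I, D) = (I - 196)/(D + 48) = (-196 + I)/(48 + D))
S(n(2), -60)/(-19472) + 48780/43913 = ((-196 + 2³)/(48 - 60))/(-19472) + 48780/43913 = ((-196 + 8)/(-12))*(-1/19472) + 48780*(1/43913) = -1/12*(-188)*(-1/19472) + 48780/43913 = (47/3)*(-1/19472) + 48780/43913 = -47/58416 + 48780/43913 = 2847468569/2565221808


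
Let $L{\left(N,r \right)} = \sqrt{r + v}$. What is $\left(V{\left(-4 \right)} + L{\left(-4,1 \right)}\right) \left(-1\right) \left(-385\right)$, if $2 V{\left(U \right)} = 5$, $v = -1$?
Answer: $\frac{1925}{2} \approx 962.5$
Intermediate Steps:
$V{\left(U \right)} = \frac{5}{2}$ ($V{\left(U \right)} = \frac{1}{2} \cdot 5 = \frac{5}{2}$)
$L{\left(N,r \right)} = \sqrt{-1 + r}$ ($L{\left(N,r \right)} = \sqrt{r - 1} = \sqrt{-1 + r}$)
$\left(V{\left(-4 \right)} + L{\left(-4,1 \right)}\right) \left(-1\right) \left(-385\right) = \left(\frac{5}{2} + \sqrt{-1 + 1}\right) \left(-1\right) \left(-385\right) = \left(\frac{5}{2} + \sqrt{0}\right) \left(-1\right) \left(-385\right) = \left(\frac{5}{2} + 0\right) \left(-1\right) \left(-385\right) = \frac{5}{2} \left(-1\right) \left(-385\right) = \left(- \frac{5}{2}\right) \left(-385\right) = \frac{1925}{2}$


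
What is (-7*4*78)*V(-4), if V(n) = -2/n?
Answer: -1092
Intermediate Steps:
(-7*4*78)*V(-4) = (-7*4*78)*(-2/(-4)) = (-28*78)*(-2*(-¼)) = -2184*½ = -1092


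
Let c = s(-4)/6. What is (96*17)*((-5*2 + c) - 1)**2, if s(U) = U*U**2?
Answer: 2298400/3 ≈ 7.6613e+5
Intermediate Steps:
s(U) = U**3
c = -32/3 (c = (-4)**3/6 = -64*1/6 = -32/3 ≈ -10.667)
(96*17)*((-5*2 + c) - 1)**2 = (96*17)*((-5*2 - 32/3) - 1)**2 = 1632*((-10 - 32/3) - 1)**2 = 1632*(-62/3 - 1)**2 = 1632*(-65/3)**2 = 1632*(4225/9) = 2298400/3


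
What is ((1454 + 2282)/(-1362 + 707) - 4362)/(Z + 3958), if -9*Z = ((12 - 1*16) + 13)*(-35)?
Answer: -2860846/2615415 ≈ -1.0938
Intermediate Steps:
Z = 35 (Z = -((12 - 1*16) + 13)*(-35)/9 = -((12 - 16) + 13)*(-35)/9 = -(-4 + 13)*(-35)/9 = -(-35) = -⅑*(-315) = 35)
((1454 + 2282)/(-1362 + 707) - 4362)/(Z + 3958) = ((1454 + 2282)/(-1362 + 707) - 4362)/(35 + 3958) = (3736/(-655) - 4362)/3993 = (3736*(-1/655) - 4362)*(1/3993) = (-3736/655 - 4362)*(1/3993) = -2860846/655*1/3993 = -2860846/2615415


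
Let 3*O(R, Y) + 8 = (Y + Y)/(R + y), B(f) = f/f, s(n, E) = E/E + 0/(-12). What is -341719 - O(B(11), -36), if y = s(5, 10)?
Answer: -1025113/3 ≈ -3.4170e+5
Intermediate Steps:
s(n, E) = 1 (s(n, E) = 1 + 0*(-1/12) = 1 + 0 = 1)
y = 1
B(f) = 1
O(R, Y) = -8/3 + 2*Y/(3*(1 + R)) (O(R, Y) = -8/3 + ((Y + Y)/(R + 1))/3 = -8/3 + ((2*Y)/(1 + R))/3 = -8/3 + (2*Y/(1 + R))/3 = -8/3 + 2*Y/(3*(1 + R)))
-341719 - O(B(11), -36) = -341719 - 2*(-4 - 36 - 4*1)/(3*(1 + 1)) = -341719 - 2*(-4 - 36 - 4)/(3*2) = -341719 - 2*(-44)/(3*2) = -341719 - 1*(-44/3) = -341719 + 44/3 = -1025113/3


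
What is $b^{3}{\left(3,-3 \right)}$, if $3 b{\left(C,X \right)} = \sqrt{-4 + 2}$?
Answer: $- \frac{2 i \sqrt{2}}{27} \approx - 0.10476 i$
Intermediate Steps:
$b{\left(C,X \right)} = \frac{i \sqrt{2}}{3}$ ($b{\left(C,X \right)} = \frac{\sqrt{-4 + 2}}{3} = \frac{\sqrt{-2}}{3} = \frac{i \sqrt{2}}{3}$)
$b^{3}{\left(3,-3 \right)} = \left(\frac{i \sqrt{2}}{3}\right)^{3} = - \frac{2 i \sqrt{2}}{27}$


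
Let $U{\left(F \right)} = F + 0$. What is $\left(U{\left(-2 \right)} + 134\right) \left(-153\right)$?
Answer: $-20196$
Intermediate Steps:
$U{\left(F \right)} = F$
$\left(U{\left(-2 \right)} + 134\right) \left(-153\right) = \left(-2 + 134\right) \left(-153\right) = 132 \left(-153\right) = -20196$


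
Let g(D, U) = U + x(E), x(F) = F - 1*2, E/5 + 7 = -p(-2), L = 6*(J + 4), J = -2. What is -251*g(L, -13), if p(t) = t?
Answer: 10040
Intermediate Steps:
L = 12 (L = 6*(-2 + 4) = 6*2 = 12)
E = -25 (E = -35 + 5*(-1*(-2)) = -35 + 5*2 = -35 + 10 = -25)
x(F) = -2 + F (x(F) = F - 2 = -2 + F)
g(D, U) = -27 + U (g(D, U) = U + (-2 - 25) = U - 27 = -27 + U)
-251*g(L, -13) = -251*(-27 - 13) = -251*(-40) = 10040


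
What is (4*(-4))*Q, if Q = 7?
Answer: -112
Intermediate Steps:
(4*(-4))*Q = (4*(-4))*7 = -16*7 = -112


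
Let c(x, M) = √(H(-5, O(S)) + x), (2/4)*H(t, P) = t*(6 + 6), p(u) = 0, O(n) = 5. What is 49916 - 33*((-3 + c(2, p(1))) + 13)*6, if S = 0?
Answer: 47936 - 198*I*√118 ≈ 47936.0 - 2150.8*I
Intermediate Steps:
H(t, P) = 24*t (H(t, P) = 2*(t*(6 + 6)) = 2*(t*12) = 2*(12*t) = 24*t)
c(x, M) = √(-120 + x) (c(x, M) = √(24*(-5) + x) = √(-120 + x))
49916 - 33*((-3 + c(2, p(1))) + 13)*6 = 49916 - 33*((-3 + √(-120 + 2)) + 13)*6 = 49916 - 33*((-3 + √(-118)) + 13)*6 = 49916 - 33*((-3 + I*√118) + 13)*6 = 49916 - 33*(10 + I*√118)*6 = 49916 - (330 + 33*I*√118)*6 = 49916 - (1980 + 198*I*√118) = 49916 + (-1980 - 198*I*√118) = 47936 - 198*I*√118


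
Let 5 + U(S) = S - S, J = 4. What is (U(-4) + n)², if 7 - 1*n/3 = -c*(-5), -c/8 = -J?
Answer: 215296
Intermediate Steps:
c = 32 (c = -(-8)*4 = -8*(-4) = 32)
U(S) = -5 (U(S) = -5 + (S - S) = -5 + 0 = -5)
n = -459 (n = 21 - 3*(-1*32)*(-5) = 21 - (-96)*(-5) = 21 - 3*160 = 21 - 480 = -459)
(U(-4) + n)² = (-5 - 459)² = (-464)² = 215296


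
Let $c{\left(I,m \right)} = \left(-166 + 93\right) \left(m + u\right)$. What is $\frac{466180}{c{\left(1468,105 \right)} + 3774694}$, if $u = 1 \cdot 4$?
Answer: $\frac{35860}{289749} \approx 0.12376$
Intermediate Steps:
$u = 4$
$c{\left(I,m \right)} = -292 - 73 m$ ($c{\left(I,m \right)} = \left(-166 + 93\right) \left(m + 4\right) = - 73 \left(4 + m\right) = -292 - 73 m$)
$\frac{466180}{c{\left(1468,105 \right)} + 3774694} = \frac{466180}{\left(-292 - 7665\right) + 3774694} = \frac{466180}{-7957 + 3774694} = \frac{466180}{3766737} = 466180 \cdot \frac{1}{3766737} = \frac{35860}{289749}$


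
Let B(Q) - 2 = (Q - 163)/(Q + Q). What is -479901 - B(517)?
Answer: -248110028/517 ≈ -4.7990e+5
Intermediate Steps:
B(Q) = 2 + (-163 + Q)/(2*Q) (B(Q) = 2 + (Q - 163)/(Q + Q) = 2 + (-163 + Q)/((2*Q)) = 2 + (-163 + Q)*(1/(2*Q)) = 2 + (-163 + Q)/(2*Q))
-479901 - B(517) = -479901 - (-163 + 5*517)/(2*517) = -479901 - (-163 + 2585)/(2*517) = -479901 - 2422/(2*517) = -479901 - 1*1211/517 = -479901 - 1211/517 = -248110028/517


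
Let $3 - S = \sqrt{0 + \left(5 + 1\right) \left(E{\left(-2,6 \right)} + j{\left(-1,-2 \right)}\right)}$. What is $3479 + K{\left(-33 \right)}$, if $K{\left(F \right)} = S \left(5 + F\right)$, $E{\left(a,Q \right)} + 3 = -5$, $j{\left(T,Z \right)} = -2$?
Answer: $3395 + 56 i \sqrt{15} \approx 3395.0 + 216.89 i$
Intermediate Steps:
$E{\left(a,Q \right)} = -8$ ($E{\left(a,Q \right)} = -3 - 5 = -8$)
$S = 3 - 2 i \sqrt{15}$ ($S = 3 - \sqrt{0 + \left(5 + 1\right) \left(-8 - 2\right)} = 3 - \sqrt{0 + 6 \left(-10\right)} = 3 - \sqrt{0 - 60} = 3 - \sqrt{-60} = 3 - 2 i \sqrt{15} \approx 3.0 - 7.746 i$)
$K{\left(F \right)} = \left(3 - 2 i \sqrt{15}\right) \left(5 + F\right)$
$3479 + K{\left(-33 \right)} = 3479 + \left(3 - 2 i \sqrt{15}\right) \left(5 - 33\right) = 3479 + \left(3 - 2 i \sqrt{15}\right) \left(-28\right) = 3479 - \left(84 - 56 i \sqrt{15}\right) = 3395 + 56 i \sqrt{15}$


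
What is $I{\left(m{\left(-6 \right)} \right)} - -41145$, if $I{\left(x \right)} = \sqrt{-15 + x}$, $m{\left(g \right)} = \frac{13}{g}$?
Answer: $41145 + \frac{i \sqrt{618}}{6} \approx 41145.0 + 4.1433 i$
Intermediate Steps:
$I{\left(m{\left(-6 \right)} \right)} - -41145 = \sqrt{-15 + \frac{13}{-6}} - -41145 = \sqrt{-15 + 13 \left(- \frac{1}{6}\right)} + 41145 = \sqrt{-15 - \frac{13}{6}} + 41145 = \sqrt{- \frac{103}{6}} + 41145 = \frac{i \sqrt{618}}{6} + 41145 = 41145 + \frac{i \sqrt{618}}{6}$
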